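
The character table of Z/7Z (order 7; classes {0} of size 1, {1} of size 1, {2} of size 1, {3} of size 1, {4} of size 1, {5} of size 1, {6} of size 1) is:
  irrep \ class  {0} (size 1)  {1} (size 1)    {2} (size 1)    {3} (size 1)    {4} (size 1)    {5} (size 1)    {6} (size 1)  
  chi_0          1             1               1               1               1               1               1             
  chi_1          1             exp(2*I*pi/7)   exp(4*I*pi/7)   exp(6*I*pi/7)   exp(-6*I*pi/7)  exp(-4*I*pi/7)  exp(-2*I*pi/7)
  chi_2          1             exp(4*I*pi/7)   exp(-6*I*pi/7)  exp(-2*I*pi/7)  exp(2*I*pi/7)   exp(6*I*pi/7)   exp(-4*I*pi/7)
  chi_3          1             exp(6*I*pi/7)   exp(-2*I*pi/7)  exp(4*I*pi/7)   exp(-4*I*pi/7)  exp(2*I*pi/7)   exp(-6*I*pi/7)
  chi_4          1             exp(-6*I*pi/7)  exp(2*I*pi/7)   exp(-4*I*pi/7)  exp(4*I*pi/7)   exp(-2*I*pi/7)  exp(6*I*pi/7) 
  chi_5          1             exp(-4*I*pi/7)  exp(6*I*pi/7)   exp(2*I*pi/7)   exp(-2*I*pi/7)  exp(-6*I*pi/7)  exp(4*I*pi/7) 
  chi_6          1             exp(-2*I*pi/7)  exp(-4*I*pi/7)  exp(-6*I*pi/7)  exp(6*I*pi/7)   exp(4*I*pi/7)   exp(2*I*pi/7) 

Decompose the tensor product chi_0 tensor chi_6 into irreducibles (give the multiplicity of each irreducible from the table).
chi_0 tensor chi_6 = chi_6 (all other irreducibles have multiplicity 0).

Proof sketch: The character of a tensor product is the pointwise product (chi_0 * chi_6)(C) = chi_0(C) * chi_6(C):
  {0}: (1)*(1), {1}: (1)*(exp(-2*I*pi/7)), {2}: (1)*(exp(-4*I*pi/7)), {3}: (1)*(exp(-6*I*pi/7)), {4}: (1)*(exp(6*I*pi/7)), {5}: (1)*(exp(4*I*pi/7)), {6}: (1)*(exp(2*I*pi/7))
so (chi_0 * chi_6) takes values
  {0} -> 1, {1} -> exp(-2*I*pi/7), {2} -> exp(-4*I*pi/7), {3} -> exp(-6*I*pi/7), {4} -> exp(6*I*pi/7), {5} -> exp(4*I*pi/7), {6} -> exp(2*I*pi/7).
Now take the inner product of this character with each irreducible chi from the table, <chi_0*chi_6, chi> = (1/7) sum_C |C| (chi_0*chi_6)(C) conj(chi(C)):
  <chi_0*chi_6, chi_0> = (1/7)[1*(1)*conj(1) + 1*(exp(-2*I*pi/7))*conj(1) + 1*(exp(-4*I*pi/7))*conj(1) + 1*(exp(-6*I*pi/7))*conj(1) + 1*(exp(6*I*pi/7))*conj(1) + 1*(exp(4*I*pi/7))*conj(1) + 1*(exp(2*I*pi/7))*conj(1)]
      = (1/7)[(1) + (exp(-2*I*pi/7)) + (exp(-4*I*pi/7)) + (exp(-6*I*pi/7)) + (exp(6*I*pi/7)) + (exp(4*I*pi/7)) + (exp(2*I*pi/7))] = 0/7 = 0
  <chi_0*chi_6, chi_1> = (1/7)[1*(1)*conj(1) + 1*(exp(-2*I*pi/7))*conj(exp(2*I*pi/7)) + 1*(exp(-4*I*pi/7))*conj(exp(4*I*pi/7)) + 1*(exp(-6*I*pi/7))*conj(exp(6*I*pi/7)) + 1*(exp(6*I*pi/7))*conj(exp(-6*I*pi/7)) + 1*(exp(4*I*pi/7))*conj(exp(-4*I*pi/7)) + 1*(exp(2*I*pi/7))*conj(exp(-2*I*pi/7))]
      = (1/7)[(1) + (exp(-4*I*pi/7)) + (exp(6*I*pi/7)) + (exp(2*I*pi/7)) + (exp(-2*I*pi/7)) + (exp(-6*I*pi/7)) + (exp(4*I*pi/7))] = 0/7 = 0
  <chi_0*chi_6, chi_2> = (1/7)[1*(1)*conj(1) + 1*(exp(-2*I*pi/7))*conj(exp(4*I*pi/7)) + 1*(exp(-4*I*pi/7))*conj(exp(-6*I*pi/7)) + 1*(exp(-6*I*pi/7))*conj(exp(-2*I*pi/7)) + 1*(exp(6*I*pi/7))*conj(exp(2*I*pi/7)) + 1*(exp(4*I*pi/7))*conj(exp(6*I*pi/7)) + 1*(exp(2*I*pi/7))*conj(exp(-4*I*pi/7))]
      = (1/7)[(1) + (exp(-6*I*pi/7)) + (exp(2*I*pi/7)) + (exp(-4*I*pi/7)) + (exp(4*I*pi/7)) + (exp(-2*I*pi/7)) + (exp(6*I*pi/7))] = 0/7 = 0
  <chi_0*chi_6, chi_3> = (1/7)[1*(1)*conj(1) + 1*(exp(-2*I*pi/7))*conj(exp(6*I*pi/7)) + 1*(exp(-4*I*pi/7))*conj(exp(-2*I*pi/7)) + 1*(exp(-6*I*pi/7))*conj(exp(4*I*pi/7)) + 1*(exp(6*I*pi/7))*conj(exp(-4*I*pi/7)) + 1*(exp(4*I*pi/7))*conj(exp(2*I*pi/7)) + 1*(exp(2*I*pi/7))*conj(exp(-6*I*pi/7))]
      = (1/7)[(1) + (exp(6*I*pi/7)) + (exp(-2*I*pi/7)) + (exp(4*I*pi/7)) + (exp(-4*I*pi/7)) + (exp(2*I*pi/7)) + (exp(-6*I*pi/7))] = 0/7 = 0
  <chi_0*chi_6, chi_4> = (1/7)[1*(1)*conj(1) + 1*(exp(-2*I*pi/7))*conj(exp(-6*I*pi/7)) + 1*(exp(-4*I*pi/7))*conj(exp(2*I*pi/7)) + 1*(exp(-6*I*pi/7))*conj(exp(-4*I*pi/7)) + 1*(exp(6*I*pi/7))*conj(exp(4*I*pi/7)) + 1*(exp(4*I*pi/7))*conj(exp(-2*I*pi/7)) + 1*(exp(2*I*pi/7))*conj(exp(6*I*pi/7))]
      = (1/7)[(1) + (exp(4*I*pi/7)) + (exp(-6*I*pi/7)) + (exp(-2*I*pi/7)) + (exp(2*I*pi/7)) + (exp(6*I*pi/7)) + (exp(-4*I*pi/7))] = 0/7 = 0
  <chi_0*chi_6, chi_5> = (1/7)[1*(1)*conj(1) + 1*(exp(-2*I*pi/7))*conj(exp(-4*I*pi/7)) + 1*(exp(-4*I*pi/7))*conj(exp(6*I*pi/7)) + 1*(exp(-6*I*pi/7))*conj(exp(2*I*pi/7)) + 1*(exp(6*I*pi/7))*conj(exp(-2*I*pi/7)) + 1*(exp(4*I*pi/7))*conj(exp(-6*I*pi/7)) + 1*(exp(2*I*pi/7))*conj(exp(4*I*pi/7))]
      = (1/7)[(1) + (exp(2*I*pi/7)) + (exp(4*I*pi/7)) + (exp(6*I*pi/7)) + (exp(-6*I*pi/7)) + (exp(-4*I*pi/7)) + (exp(-2*I*pi/7))] = 0/7 = 0
  <chi_0*chi_6, chi_6> = (1/7)[1*(1)*conj(1) + 1*(exp(-2*I*pi/7))*conj(exp(-2*I*pi/7)) + 1*(exp(-4*I*pi/7))*conj(exp(-4*I*pi/7)) + 1*(exp(-6*I*pi/7))*conj(exp(-6*I*pi/7)) + 1*(exp(6*I*pi/7))*conj(exp(6*I*pi/7)) + 1*(exp(4*I*pi/7))*conj(exp(4*I*pi/7)) + 1*(exp(2*I*pi/7))*conj(exp(2*I*pi/7))]
      = (1/7)[(1) + (1) + (1) + (1) + (1) + (1) + (1)] = 7/7 = 1
(Exp terms are combined using exp(i*s)*conj(exp(i*t)) = exp(i*(s-t)), and sums of them are collapsed using the identity that for every m > 1 the m distinct m-th roots of unity sum to 0, e.g. 1 + exp(2*I*pi/3) + exp(-2*I*pi/3) = 0.)
Hence the multiplicities are chi_6: 1. Dimension check: dim(chi_0)*dim(chi_6) = 1*1 = 1 and sum (mult * dim) = 1*1 = 1.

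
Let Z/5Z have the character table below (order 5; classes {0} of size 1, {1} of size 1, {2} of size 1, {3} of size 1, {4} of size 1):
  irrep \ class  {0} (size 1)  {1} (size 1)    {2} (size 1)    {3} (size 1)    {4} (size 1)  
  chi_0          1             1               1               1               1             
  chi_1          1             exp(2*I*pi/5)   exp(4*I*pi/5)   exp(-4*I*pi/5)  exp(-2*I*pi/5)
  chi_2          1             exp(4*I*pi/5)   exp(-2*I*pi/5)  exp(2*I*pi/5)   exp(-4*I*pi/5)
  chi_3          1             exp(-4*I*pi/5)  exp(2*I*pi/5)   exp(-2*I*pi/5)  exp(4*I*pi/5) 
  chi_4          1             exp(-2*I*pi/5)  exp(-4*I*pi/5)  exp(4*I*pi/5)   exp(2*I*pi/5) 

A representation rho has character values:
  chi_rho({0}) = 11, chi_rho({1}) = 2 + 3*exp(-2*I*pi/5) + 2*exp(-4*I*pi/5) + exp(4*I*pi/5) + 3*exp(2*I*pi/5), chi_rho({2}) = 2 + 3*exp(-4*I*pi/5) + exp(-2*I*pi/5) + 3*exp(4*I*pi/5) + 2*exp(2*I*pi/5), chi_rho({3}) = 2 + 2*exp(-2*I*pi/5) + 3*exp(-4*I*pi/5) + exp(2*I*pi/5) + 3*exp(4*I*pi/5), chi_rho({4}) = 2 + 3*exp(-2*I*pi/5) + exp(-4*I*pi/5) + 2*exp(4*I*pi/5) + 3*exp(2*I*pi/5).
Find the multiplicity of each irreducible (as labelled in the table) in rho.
Multiplicities: chi_0: 2, chi_1: 3, chi_2: 1, chi_3: 2, chi_4: 3.

Solution. Use <chi_rho, chi> = (1/|G|) sum_C |C| * chi_rho(C) * conj(chi(C)) with |G| = 5 for each irreducible chi in the table:
  <chi_rho, chi_0> = (1/5)[1*(11)*conj(1) + 1*(2 + 3*exp(-2*I*pi/5) + 2*exp(-4*I*pi/5) + exp(4*I*pi/5) + 3*exp(2*I*pi/5))*conj(1) + 1*(2 + 3*exp(-4*I*pi/5) + exp(-2*I*pi/5) + 3*exp(4*I*pi/5) + 2*exp(2*I*pi/5))*conj(1) + 1*(2 + 2*exp(-2*I*pi/5) + 3*exp(-4*I*pi/5) + exp(2*I*pi/5) + 3*exp(4*I*pi/5))*conj(1) + 1*(2 + 3*exp(-2*I*pi/5) + exp(-4*I*pi/5) + 2*exp(4*I*pi/5) + 3*exp(2*I*pi/5))*conj(1)]
      = (1/5)[(11) + (2 + 3*exp(-2*I*pi/5) + 2*exp(-4*I*pi/5) + exp(4*I*pi/5) + 3*exp(2*I*pi/5)) + (2 + 3*exp(-4*I*pi/5) + exp(-2*I*pi/5) + 3*exp(4*I*pi/5) + 2*exp(2*I*pi/5)) + (2 + 2*exp(-2*I*pi/5) + 3*exp(-4*I*pi/5) + exp(2*I*pi/5) + 3*exp(4*I*pi/5)) + (2 + 3*exp(-2*I*pi/5) + exp(-4*I*pi/5) + 2*exp(4*I*pi/5) + 3*exp(2*I*pi/5))] = 10/5 = 2
  <chi_rho, chi_1> = (1/5)[1*(11)*conj(1) + 1*(2 + 3*exp(-2*I*pi/5) + 2*exp(-4*I*pi/5) + exp(4*I*pi/5) + 3*exp(2*I*pi/5))*conj(exp(2*I*pi/5)) + 1*(2 + 3*exp(-4*I*pi/5) + exp(-2*I*pi/5) + 3*exp(4*I*pi/5) + 2*exp(2*I*pi/5))*conj(exp(4*I*pi/5)) + 1*(2 + 2*exp(-2*I*pi/5) + 3*exp(-4*I*pi/5) + exp(2*I*pi/5) + 3*exp(4*I*pi/5))*conj(exp(-4*I*pi/5)) + 1*(2 + 3*exp(-2*I*pi/5) + exp(-4*I*pi/5) + 2*exp(4*I*pi/5) + 3*exp(2*I*pi/5))*conj(exp(-2*I*pi/5))]
      = (1/5)[(11) + (3 + 2*exp(-2*I*pi/5) + 3*exp(-4*I*pi/5) + exp(2*I*pi/5) + 2*exp(4*I*pi/5)) + (3 + 2*exp(-2*I*pi/5) + 2*exp(-4*I*pi/5) + exp(4*I*pi/5) + 3*exp(2*I*pi/5)) + (3 + 3*exp(-2*I*pi/5) + exp(-4*I*pi/5) + 2*exp(4*I*pi/5) + 2*exp(2*I*pi/5)) + (3 + 2*exp(-4*I*pi/5) + exp(-2*I*pi/5) + 3*exp(4*I*pi/5) + 2*exp(2*I*pi/5))] = 15/5 = 3
  <chi_rho, chi_2> = (1/5)[1*(11)*conj(1) + 1*(2 + 3*exp(-2*I*pi/5) + 2*exp(-4*I*pi/5) + exp(4*I*pi/5) + 3*exp(2*I*pi/5))*conj(exp(4*I*pi/5)) + 1*(2 + 3*exp(-4*I*pi/5) + exp(-2*I*pi/5) + 3*exp(4*I*pi/5) + 2*exp(2*I*pi/5))*conj(exp(-2*I*pi/5)) + 1*(2 + 2*exp(-2*I*pi/5) + 3*exp(-4*I*pi/5) + exp(2*I*pi/5) + 3*exp(4*I*pi/5))*conj(exp(2*I*pi/5)) + 1*(2 + 3*exp(-2*I*pi/5) + exp(-4*I*pi/5) + 2*exp(4*I*pi/5) + 3*exp(2*I*pi/5))*conj(exp(-4*I*pi/5))]
      = (1/5)[(11) + (1 + 3*exp(-2*I*pi/5) + 2*exp(-4*I*pi/5) + 3*exp(4*I*pi/5) + 2*exp(2*I*pi/5)) + (1 + 3*exp(-2*I*pi/5) + 3*exp(-4*I*pi/5) + 2*exp(4*I*pi/5) + 2*exp(2*I*pi/5)) + (1 + 2*exp(-2*I*pi/5) + 2*exp(-4*I*pi/5) + 3*exp(4*I*pi/5) + 3*exp(2*I*pi/5)) + (1 + 2*exp(-2*I*pi/5) + 3*exp(-4*I*pi/5) + 2*exp(4*I*pi/5) + 3*exp(2*I*pi/5))] = 5/5 = 1
  <chi_rho, chi_3> = (1/5)[1*(11)*conj(1) + 1*(2 + 3*exp(-2*I*pi/5) + 2*exp(-4*I*pi/5) + exp(4*I*pi/5) + 3*exp(2*I*pi/5))*conj(exp(-4*I*pi/5)) + 1*(2 + 3*exp(-4*I*pi/5) + exp(-2*I*pi/5) + 3*exp(4*I*pi/5) + 2*exp(2*I*pi/5))*conj(exp(2*I*pi/5)) + 1*(2 + 2*exp(-2*I*pi/5) + 3*exp(-4*I*pi/5) + exp(2*I*pi/5) + 3*exp(4*I*pi/5))*conj(exp(-2*I*pi/5)) + 1*(2 + 3*exp(-2*I*pi/5) + exp(-4*I*pi/5) + 2*exp(4*I*pi/5) + 3*exp(2*I*pi/5))*conj(exp(4*I*pi/5))]
      = (1/5)[(11) + (2 + 3*exp(-4*I*pi/5) + exp(-2*I*pi/5) + 2*exp(4*I*pi/5) + 3*exp(2*I*pi/5)) + (2 + 2*exp(-2*I*pi/5) + exp(-4*I*pi/5) + 3*exp(4*I*pi/5) + 3*exp(2*I*pi/5)) + (2 + 3*exp(-2*I*pi/5) + 3*exp(-4*I*pi/5) + exp(4*I*pi/5) + 2*exp(2*I*pi/5)) + (2 + 3*exp(-2*I*pi/5) + 2*exp(-4*I*pi/5) + exp(2*I*pi/5) + 3*exp(4*I*pi/5))] = 10/5 = 2
  <chi_rho, chi_4> = (1/5)[1*(11)*conj(1) + 1*(2 + 3*exp(-2*I*pi/5) + 2*exp(-4*I*pi/5) + exp(4*I*pi/5) + 3*exp(2*I*pi/5))*conj(exp(-2*I*pi/5)) + 1*(2 + 3*exp(-4*I*pi/5) + exp(-2*I*pi/5) + 3*exp(4*I*pi/5) + 2*exp(2*I*pi/5))*conj(exp(-4*I*pi/5)) + 1*(2 + 2*exp(-2*I*pi/5) + 3*exp(-4*I*pi/5) + exp(2*I*pi/5) + 3*exp(4*I*pi/5))*conj(exp(4*I*pi/5)) + 1*(2 + 3*exp(-2*I*pi/5) + exp(-4*I*pi/5) + 2*exp(4*I*pi/5) + 3*exp(2*I*pi/5))*conj(exp(2*I*pi/5))]
      = (1/5)[(11) + (3 + 2*exp(-2*I*pi/5) + exp(-4*I*pi/5) + 3*exp(4*I*pi/5) + 2*exp(2*I*pi/5)) + (3 + 3*exp(-2*I*pi/5) + 2*exp(-4*I*pi/5) + exp(2*I*pi/5) + 2*exp(4*I*pi/5)) + (3 + 2*exp(-4*I*pi/5) + exp(-2*I*pi/5) + 2*exp(4*I*pi/5) + 3*exp(2*I*pi/5)) + (3 + 2*exp(-2*I*pi/5) + 3*exp(-4*I*pi/5) + exp(4*I*pi/5) + 2*exp(2*I*pi/5))] = 15/5 = 3
(Exp terms are combined using exp(i*s)*conj(exp(i*t)) = exp(i*(s-t)), and sums of them are collapsed using the identity that for every m > 1 the m distinct m-th roots of unity sum to 0, e.g. 1 + exp(2*I*pi/3) + exp(-2*I*pi/3) = 0.)
Dimension check: dim(rho) = sum (mult * dim) = 2*1 + 3*1 + 1*1 + 2*1 + 3*1 = 11 = chi_rho(e) = 11.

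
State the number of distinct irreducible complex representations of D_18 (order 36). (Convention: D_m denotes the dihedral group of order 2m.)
12

Explanation: The number of irreducible complex representations of a finite group equals its number of conjugacy classes. D_18 has 12 conjugacy classes (n/2 + 3 for n even), so D_18 (order 36) has exactly 12 irreducible complex representations.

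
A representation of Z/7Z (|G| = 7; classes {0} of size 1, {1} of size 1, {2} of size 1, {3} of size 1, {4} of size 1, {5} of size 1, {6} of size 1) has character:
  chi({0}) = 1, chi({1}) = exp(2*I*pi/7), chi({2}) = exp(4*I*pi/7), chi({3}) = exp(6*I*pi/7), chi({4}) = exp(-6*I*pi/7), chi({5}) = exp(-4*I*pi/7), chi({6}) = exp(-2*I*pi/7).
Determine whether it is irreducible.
Irreducible: <chi, chi> = 1.

Details: <chi, chi> = (1/|G|) sum_C |C| * |chi(C)|^2 = (1/7)[1*|1|^2 + 1*|exp(2*I*pi/7)|^2 + 1*|exp(4*I*pi/7)|^2 + 1*|exp(6*I*pi/7)|^2 + 1*|exp(-6*I*pi/7)|^2 + 1*|exp(-4*I*pi/7)|^2 + 1*|exp(-2*I*pi/7)|^2]
  = (1/7)[(1) + (1) + (1) + (1) + (1) + (1) + (1)] = 7/7 = 1.
(Exp terms are combined using exp(i*s)*conj(exp(i*t)) = exp(i*(s-t)), and sums of them are collapsed using the identity that for every m > 1 the m distinct m-th roots of unity sum to 0, e.g. 1 + exp(2*I*pi/3) + exp(-2*I*pi/3) = 0.)
A character is irreducible iff <chi, chi> = 1, so this representation is irreducible.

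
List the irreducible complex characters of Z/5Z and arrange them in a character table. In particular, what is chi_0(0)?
Character table of Z/5Z (irreps indexed chi_0,...,chi_4 with chi_k(m) = zeta_5^(k*m), zeta_5 = exp(2*pi*i/5)):
  irrep \ class  {0} (size 1)  {1} (size 1)    {2} (size 1)    {3} (size 1)    {4} (size 1)  
  chi_0          1             1               1               1               1             
  chi_1          1             exp(2*I*pi/5)   exp(4*I*pi/5)   exp(-4*I*pi/5)  exp(-2*I*pi/5)
  chi_2          1             exp(4*I*pi/5)   exp(-2*I*pi/5)  exp(2*I*pi/5)   exp(-4*I*pi/5)
  chi_3          1             exp(-4*I*pi/5)  exp(2*I*pi/5)   exp(-2*I*pi/5)  exp(4*I*pi/5) 
  chi_4          1             exp(-2*I*pi/5)  exp(-4*I*pi/5)  exp(4*I*pi/5)   exp(2*I*pi/5) 

Spot check: chi_0(0) = zeta_5^(0*0) = zeta_5^0 = 1.

Working: Z/5Z is abelian, so all 5 irreducible complex representations are 1-dimensional. They are given by chi_k(m) = zeta_5^(k*m) for k = 0,...,4. Row orthogonality: sum_m chi_k(m) conj(chi_l(m)) = 5 * [k = l].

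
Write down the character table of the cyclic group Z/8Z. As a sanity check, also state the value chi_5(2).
Character table of Z/8Z (irreps indexed chi_0,...,chi_7 with chi_k(m) = zeta_8^(k*m), zeta_8 = exp(2*pi*i/8)):
  irrep \ class  {0} (size 1)  {1} (size 1)    {2} (size 1)  {3} (size 1)    {4} (size 1)  {5} (size 1)    {6} (size 1)  {7} (size 1)  
  chi_0          1             1               1             1               1             1               1             1             
  chi_1          1             exp(I*pi/4)     I             exp(3*I*pi/4)   -1            exp(-3*I*pi/4)  -I            exp(-I*pi/4)  
  chi_2          1             I               -1            -I              1             I               -1            -I            
  chi_3          1             exp(3*I*pi/4)   -I            exp(I*pi/4)     -1            exp(-I*pi/4)    I             exp(-3*I*pi/4)
  chi_4          1             -1              1             -1              1             -1              1             -1            
  chi_5          1             exp(-3*I*pi/4)  I             exp(-I*pi/4)    -1            exp(I*pi/4)     -I            exp(3*I*pi/4) 
  chi_6          1             -I              -1            I               1             -I              -1            I             
  chi_7          1             exp(-I*pi/4)    -I            exp(-3*I*pi/4)  -1            exp(3*I*pi/4)   I             exp(I*pi/4)   

Spot check: chi_5(2) = zeta_8^(5*2) = zeta_8^10 = I.

Z/8Z is abelian, so all 8 irreducible complex representations are 1-dimensional. They are given by chi_k(m) = zeta_8^(k*m) for k = 0,...,7. Row orthogonality: sum_m chi_k(m) conj(chi_l(m)) = 8 * [k = l].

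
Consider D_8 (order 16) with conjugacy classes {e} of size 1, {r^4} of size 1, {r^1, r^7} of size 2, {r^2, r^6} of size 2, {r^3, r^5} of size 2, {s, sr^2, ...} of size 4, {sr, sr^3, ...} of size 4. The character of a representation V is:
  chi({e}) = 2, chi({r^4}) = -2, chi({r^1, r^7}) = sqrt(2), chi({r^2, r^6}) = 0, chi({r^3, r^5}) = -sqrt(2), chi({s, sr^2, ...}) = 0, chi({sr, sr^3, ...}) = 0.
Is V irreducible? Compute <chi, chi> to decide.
Irreducible: <chi, chi> = 1.

Argument: <chi, chi> = (1/|G|) sum_C |C| * |chi(C)|^2 = (1/16)[1*|2|^2 + 1*|-2|^2 + 2*|sqrt(2)|^2 + 2*|0|^2 + 2*|-sqrt(2)|^2 + 4*|0|^2 + 4*|0|^2]
  = (1/16)[(4) + (4) + (4) + (0) + (4) + (0) + (0)] = 16/16 = 1.
A character is irreducible iff <chi, chi> = 1, so this representation is irreducible.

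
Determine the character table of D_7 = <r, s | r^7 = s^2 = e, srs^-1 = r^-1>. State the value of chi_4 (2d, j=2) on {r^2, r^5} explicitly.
Conjugacy classes: {e} of size 1, {r^1, r^6} of size 2, {r^2, r^5} of size 2, {r^3, r^4} of size 2, {s, sr, ..., sr^6} of size 7.
Character table:
  irrep \ class              {e} (size 1)  {r^1, r^6} (size 2)  {r^2, r^5} (size 2)  {r^3, r^4} (size 2)  {s, sr, ..., sr^6} (size 7)
  chi_1 (triv)               1             1                    1                    1                    1                          
  chi_2 (sign: r->1, s->-1)  1             1                    1                    1                    -1                         
  chi_3 (2d, j=1)            2             2*cos(2*pi/7)        -2*cos(3*pi/7)       -2*cos(pi/7)         0                          
  chi_4 (2d, j=2)            2             -2*cos(3*pi/7)       -2*cos(pi/7)         2*cos(2*pi/7)        0                          
  chi_5 (2d, j=3)            2             -2*cos(pi/7)         2*cos(2*pi/7)        -2*cos(3*pi/7)       0                          

Spot check: chi_4 (2d, j=2) on {r^2, r^5} = -2*cos(pi/7).

Reasoning: D_7 has order 2*7 = 14 with 5 conjugacy classes, hence 5 irreducibles. Sum of squared dims 1 + 1 + 4 + 4 + 4 = 14 = |G|. Linear characters come from the abelianisation; the 2-dimensional irreps have character r^k -> 2*cos(2*pi*j*k/7), reflections -> 0.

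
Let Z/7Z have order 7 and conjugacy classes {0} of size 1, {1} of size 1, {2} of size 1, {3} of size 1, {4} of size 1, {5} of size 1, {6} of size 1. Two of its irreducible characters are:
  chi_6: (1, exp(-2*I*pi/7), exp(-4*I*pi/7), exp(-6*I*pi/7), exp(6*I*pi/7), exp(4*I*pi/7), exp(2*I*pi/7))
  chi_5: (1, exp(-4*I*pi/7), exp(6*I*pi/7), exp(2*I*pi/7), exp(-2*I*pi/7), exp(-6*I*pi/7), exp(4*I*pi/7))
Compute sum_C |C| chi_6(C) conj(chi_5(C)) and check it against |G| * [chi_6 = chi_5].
Sum = 0; so <chi_6, chi_5> = 0 (distinct irreducibles are orthogonal).

Reasoning: Compute term by term over conjugacy classes (|C| * chi_6(C) * conj(chi_5(C))):
  1*(1)*conj(1) + 1*(exp(-2*I*pi/7))*conj(exp(-4*I*pi/7)) + 1*(exp(-4*I*pi/7))*conj(exp(6*I*pi/7)) + 1*(exp(-6*I*pi/7))*conj(exp(2*I*pi/7)) + 1*(exp(6*I*pi/7))*conj(exp(-2*I*pi/7)) + 1*(exp(4*I*pi/7))*conj(exp(-6*I*pi/7)) + 1*(exp(2*I*pi/7))*conj(exp(4*I*pi/7))
  = (1) + (exp(2*I*pi/7)) + (exp(4*I*pi/7)) + (exp(6*I*pi/7)) + (exp(-6*I*pi/7)) + (exp(-4*I*pi/7)) + (exp(-2*I*pi/7))
  = 0.
(Exp terms are combined using exp(i*s)*conj(exp(i*t)) = exp(i*(s-t)), and sums of them are collapsed using the identity that for every m > 1 the m distinct m-th roots of unity sum to 0, e.g. 1 + exp(2*I*pi/3) + exp(-2*I*pi/3) = 0.)
Dividing by |G| = 7 gives 0/7 = 0, matching the row-orthogonality relation <chi_6, chi_5> = [chi_6 = chi_5].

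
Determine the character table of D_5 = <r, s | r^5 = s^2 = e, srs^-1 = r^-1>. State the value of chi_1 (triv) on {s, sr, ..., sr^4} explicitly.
Conjugacy classes: {e} of size 1, {r^1, r^4} of size 2, {r^2, r^3} of size 2, {s, sr, ..., sr^4} of size 5.
Character table:
  irrep \ class              {e} (size 1)  {r^1, r^4} (size 2)  {r^2, r^3} (size 2)  {s, sr, ..., sr^4} (size 5)
  chi_1 (triv)               1             1                    1                    1                          
  chi_2 (sign: r->1, s->-1)  1             1                    1                    -1                         
  chi_3 (2d, j=1)            2             -1/2 + sqrt(5)/2     -sqrt(5)/2 - 1/2     0                          
  chi_4 (2d, j=2)            2             -sqrt(5)/2 - 1/2     -1/2 + sqrt(5)/2     0                          

Spot check: chi_1 (triv) on {s, sr, ..., sr^4} = 1.

Details: D_5 has order 2*5 = 10 with 4 conjugacy classes, hence 4 irreducibles. Sum of squared dims 1 + 1 + 4 + 4 = 10 = |G|. Linear characters come from the abelianisation; the 2-dimensional irreps have character r^k -> 2*cos(2*pi*j*k/5), reflections -> 0.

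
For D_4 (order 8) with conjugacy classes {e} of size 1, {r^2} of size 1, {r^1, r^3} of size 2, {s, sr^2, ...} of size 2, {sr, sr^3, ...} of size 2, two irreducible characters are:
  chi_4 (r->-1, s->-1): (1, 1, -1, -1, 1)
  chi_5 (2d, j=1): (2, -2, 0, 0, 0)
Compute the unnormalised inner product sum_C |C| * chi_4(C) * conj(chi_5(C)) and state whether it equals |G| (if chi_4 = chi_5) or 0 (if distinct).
Sum = 0; so <chi_4, chi_5> = 0 (distinct irreducibles are orthogonal).

Derivation: Compute term by term over conjugacy classes (|C| * chi_4(C) * conj(chi_5(C))):
  1*(1)*conj(2) + 1*(1)*conj(-2) + 2*(-1)*conj(0) + 2*(-1)*conj(0) + 2*(1)*conj(0)
  = (2) + (-2) + (0) + (0) + (0)
  = 0.
Dividing by |G| = 8 gives 0/8 = 0, matching the row-orthogonality relation <chi_4, chi_5> = [chi_4 = chi_5].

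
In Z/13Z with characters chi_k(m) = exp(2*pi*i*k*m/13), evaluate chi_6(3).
chi_6(3) = zeta_13^18 = exp(10*I*pi/13)

Details: chi_6(3) = zeta_13^(6*3) = zeta_13^18. Since zeta_13^13 = 1, this equals zeta_13^5 = exp(2*pi*i*5/13) = exp(10*I*pi/13).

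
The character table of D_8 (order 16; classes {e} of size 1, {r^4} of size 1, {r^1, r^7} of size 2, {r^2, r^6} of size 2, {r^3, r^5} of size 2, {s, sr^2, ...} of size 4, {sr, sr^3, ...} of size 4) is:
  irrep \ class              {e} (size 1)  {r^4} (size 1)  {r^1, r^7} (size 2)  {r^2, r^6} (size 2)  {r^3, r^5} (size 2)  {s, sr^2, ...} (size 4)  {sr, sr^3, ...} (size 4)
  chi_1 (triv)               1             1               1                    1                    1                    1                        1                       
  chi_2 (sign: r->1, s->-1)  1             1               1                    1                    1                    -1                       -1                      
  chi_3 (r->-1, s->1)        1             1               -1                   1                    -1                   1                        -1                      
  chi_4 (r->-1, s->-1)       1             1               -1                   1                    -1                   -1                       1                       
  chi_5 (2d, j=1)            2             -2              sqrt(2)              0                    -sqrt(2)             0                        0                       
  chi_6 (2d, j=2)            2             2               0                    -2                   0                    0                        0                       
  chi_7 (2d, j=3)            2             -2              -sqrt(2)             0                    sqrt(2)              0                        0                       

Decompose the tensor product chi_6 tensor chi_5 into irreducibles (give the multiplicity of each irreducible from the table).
chi_6 tensor chi_5 = chi_5 + chi_7 (all other irreducibles have multiplicity 0).

Proof sketch: The character of a tensor product is the pointwise product (chi_6 * chi_5)(C) = chi_6(C) * chi_5(C):
  {e}: (2)*(2), {r^4}: (2)*(-2), {r^1, r^7}: (0)*(sqrt(2)), {r^2, r^6}: (-2)*(0), {r^3, r^5}: (0)*(-sqrt(2)), {s, sr^2, ...}: (0)*(0), {sr, sr^3, ...}: (0)*(0)
so (chi_6 * chi_5) takes values
  {e} -> 4, {r^4} -> -4, {r^1, r^7} -> 0, {r^2, r^6} -> 0, {r^3, r^5} -> 0, {s, sr^2, ...} -> 0, {sr, sr^3, ...} -> 0.
Now take the inner product of this character with each irreducible chi from the table, <chi_6*chi_5, chi> = (1/16) sum_C |C| (chi_6*chi_5)(C) conj(chi(C)):
  <chi_6*chi_5, chi_1> = (1/16)[1*(4)*conj(1) + 1*(-4)*conj(1) + 2*(0)*conj(1) + 2*(0)*conj(1) + 2*(0)*conj(1) + 4*(0)*conj(1) + 4*(0)*conj(1)]
      = (1/16)[(4) + (-4) + (0) + (0) + (0) + (0) + (0)] = 0/16 = 0
  <chi_6*chi_5, chi_2> = (1/16)[1*(4)*conj(1) + 1*(-4)*conj(1) + 2*(0)*conj(1) + 2*(0)*conj(1) + 2*(0)*conj(1) + 4*(0)*conj(-1) + 4*(0)*conj(-1)]
      = (1/16)[(4) + (-4) + (0) + (0) + (0) + (0) + (0)] = 0/16 = 0
  <chi_6*chi_5, chi_3> = (1/16)[1*(4)*conj(1) + 1*(-4)*conj(1) + 2*(0)*conj(-1) + 2*(0)*conj(1) + 2*(0)*conj(-1) + 4*(0)*conj(1) + 4*(0)*conj(-1)]
      = (1/16)[(4) + (-4) + (0) + (0) + (0) + (0) + (0)] = 0/16 = 0
  <chi_6*chi_5, chi_4> = (1/16)[1*(4)*conj(1) + 1*(-4)*conj(1) + 2*(0)*conj(-1) + 2*(0)*conj(1) + 2*(0)*conj(-1) + 4*(0)*conj(-1) + 4*(0)*conj(1)]
      = (1/16)[(4) + (-4) + (0) + (0) + (0) + (0) + (0)] = 0/16 = 0
  <chi_6*chi_5, chi_5> = (1/16)[1*(4)*conj(2) + 1*(-4)*conj(-2) + 2*(0)*conj(sqrt(2)) + 2*(0)*conj(0) + 2*(0)*conj(-sqrt(2)) + 4*(0)*conj(0) + 4*(0)*conj(0)]
      = (1/16)[(8) + (8) + (0) + (0) + (0) + (0) + (0)] = 16/16 = 1
  <chi_6*chi_5, chi_6> = (1/16)[1*(4)*conj(2) + 1*(-4)*conj(2) + 2*(0)*conj(0) + 2*(0)*conj(-2) + 2*(0)*conj(0) + 4*(0)*conj(0) + 4*(0)*conj(0)]
      = (1/16)[(8) + (-8) + (0) + (0) + (0) + (0) + (0)] = 0/16 = 0
  <chi_6*chi_5, chi_7> = (1/16)[1*(4)*conj(2) + 1*(-4)*conj(-2) + 2*(0)*conj(-sqrt(2)) + 2*(0)*conj(0) + 2*(0)*conj(sqrt(2)) + 4*(0)*conj(0) + 4*(0)*conj(0)]
      = (1/16)[(8) + (8) + (0) + (0) + (0) + (0) + (0)] = 16/16 = 1
Hence the multiplicities are chi_5: 1, chi_7: 1. Dimension check: dim(chi_6)*dim(chi_5) = 2*2 = 4 and sum (mult * dim) = 1*2 + 1*2 = 4.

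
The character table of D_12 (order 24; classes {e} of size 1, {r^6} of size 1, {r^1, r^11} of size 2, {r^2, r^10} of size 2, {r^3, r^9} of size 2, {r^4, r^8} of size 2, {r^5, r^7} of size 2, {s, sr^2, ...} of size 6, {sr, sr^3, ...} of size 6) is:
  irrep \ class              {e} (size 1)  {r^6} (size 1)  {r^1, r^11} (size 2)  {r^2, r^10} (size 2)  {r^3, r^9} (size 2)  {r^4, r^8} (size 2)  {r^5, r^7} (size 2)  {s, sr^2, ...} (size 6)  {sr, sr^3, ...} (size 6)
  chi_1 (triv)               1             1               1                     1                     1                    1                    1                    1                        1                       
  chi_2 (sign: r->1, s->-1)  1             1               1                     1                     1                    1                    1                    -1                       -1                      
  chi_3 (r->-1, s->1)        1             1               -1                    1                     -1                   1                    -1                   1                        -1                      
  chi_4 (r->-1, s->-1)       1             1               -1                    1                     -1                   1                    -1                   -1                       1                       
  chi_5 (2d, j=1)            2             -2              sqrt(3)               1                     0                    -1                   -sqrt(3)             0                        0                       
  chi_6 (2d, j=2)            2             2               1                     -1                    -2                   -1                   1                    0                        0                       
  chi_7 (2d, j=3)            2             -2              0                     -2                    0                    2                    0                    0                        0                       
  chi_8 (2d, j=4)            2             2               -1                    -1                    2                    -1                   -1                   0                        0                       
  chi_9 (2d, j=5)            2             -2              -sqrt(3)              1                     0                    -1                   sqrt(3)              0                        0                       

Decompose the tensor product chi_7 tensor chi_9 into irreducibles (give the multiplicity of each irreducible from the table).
chi_7 tensor chi_9 = chi_6 + chi_8 (all other irreducibles have multiplicity 0).

Derivation: The character of a tensor product is the pointwise product (chi_7 * chi_9)(C) = chi_7(C) * chi_9(C):
  {e}: (2)*(2), {r^6}: (-2)*(-2), {r^1, r^11}: (0)*(-sqrt(3)), {r^2, r^10}: (-2)*(1), {r^3, r^9}: (0)*(0), {r^4, r^8}: (2)*(-1), {r^5, r^7}: (0)*(sqrt(3)), {s, sr^2, ...}: (0)*(0), {sr, sr^3, ...}: (0)*(0)
so (chi_7 * chi_9) takes values
  {e} -> 4, {r^6} -> 4, {r^1, r^11} -> 0, {r^2, r^10} -> -2, {r^3, r^9} -> 0, {r^4, r^8} -> -2, {r^5, r^7} -> 0, {s, sr^2, ...} -> 0, {sr, sr^3, ...} -> 0.
Now take the inner product of this character with each irreducible chi from the table, <chi_7*chi_9, chi> = (1/24) sum_C |C| (chi_7*chi_9)(C) conj(chi(C)):
  <chi_7*chi_9, chi_1> = (1/24)[1*(4)*conj(1) + 1*(4)*conj(1) + 2*(0)*conj(1) + 2*(-2)*conj(1) + 2*(0)*conj(1) + 2*(-2)*conj(1) + 2*(0)*conj(1) + 6*(0)*conj(1) + 6*(0)*conj(1)]
      = (1/24)[(4) + (4) + (0) + (-4) + (0) + (-4) + (0) + (0) + (0)] = 0/24 = 0
  <chi_7*chi_9, chi_2> = (1/24)[1*(4)*conj(1) + 1*(4)*conj(1) + 2*(0)*conj(1) + 2*(-2)*conj(1) + 2*(0)*conj(1) + 2*(-2)*conj(1) + 2*(0)*conj(1) + 6*(0)*conj(-1) + 6*(0)*conj(-1)]
      = (1/24)[(4) + (4) + (0) + (-4) + (0) + (-4) + (0) + (0) + (0)] = 0/24 = 0
  <chi_7*chi_9, chi_3> = (1/24)[1*(4)*conj(1) + 1*(4)*conj(1) + 2*(0)*conj(-1) + 2*(-2)*conj(1) + 2*(0)*conj(-1) + 2*(-2)*conj(1) + 2*(0)*conj(-1) + 6*(0)*conj(1) + 6*(0)*conj(-1)]
      = (1/24)[(4) + (4) + (0) + (-4) + (0) + (-4) + (0) + (0) + (0)] = 0/24 = 0
  <chi_7*chi_9, chi_4> = (1/24)[1*(4)*conj(1) + 1*(4)*conj(1) + 2*(0)*conj(-1) + 2*(-2)*conj(1) + 2*(0)*conj(-1) + 2*(-2)*conj(1) + 2*(0)*conj(-1) + 6*(0)*conj(-1) + 6*(0)*conj(1)]
      = (1/24)[(4) + (4) + (0) + (-4) + (0) + (-4) + (0) + (0) + (0)] = 0/24 = 0
  <chi_7*chi_9, chi_5> = (1/24)[1*(4)*conj(2) + 1*(4)*conj(-2) + 2*(0)*conj(sqrt(3)) + 2*(-2)*conj(1) + 2*(0)*conj(0) + 2*(-2)*conj(-1) + 2*(0)*conj(-sqrt(3)) + 6*(0)*conj(0) + 6*(0)*conj(0)]
      = (1/24)[(8) + (-8) + (0) + (-4) + (0) + (4) + (0) + (0) + (0)] = 0/24 = 0
  <chi_7*chi_9, chi_6> = (1/24)[1*(4)*conj(2) + 1*(4)*conj(2) + 2*(0)*conj(1) + 2*(-2)*conj(-1) + 2*(0)*conj(-2) + 2*(-2)*conj(-1) + 2*(0)*conj(1) + 6*(0)*conj(0) + 6*(0)*conj(0)]
      = (1/24)[(8) + (8) + (0) + (4) + (0) + (4) + (0) + (0) + (0)] = 24/24 = 1
  <chi_7*chi_9, chi_7> = (1/24)[1*(4)*conj(2) + 1*(4)*conj(-2) + 2*(0)*conj(0) + 2*(-2)*conj(-2) + 2*(0)*conj(0) + 2*(-2)*conj(2) + 2*(0)*conj(0) + 6*(0)*conj(0) + 6*(0)*conj(0)]
      = (1/24)[(8) + (-8) + (0) + (8) + (0) + (-8) + (0) + (0) + (0)] = 0/24 = 0
  <chi_7*chi_9, chi_8> = (1/24)[1*(4)*conj(2) + 1*(4)*conj(2) + 2*(0)*conj(-1) + 2*(-2)*conj(-1) + 2*(0)*conj(2) + 2*(-2)*conj(-1) + 2*(0)*conj(-1) + 6*(0)*conj(0) + 6*(0)*conj(0)]
      = (1/24)[(8) + (8) + (0) + (4) + (0) + (4) + (0) + (0) + (0)] = 24/24 = 1
  <chi_7*chi_9, chi_9> = (1/24)[1*(4)*conj(2) + 1*(4)*conj(-2) + 2*(0)*conj(-sqrt(3)) + 2*(-2)*conj(1) + 2*(0)*conj(0) + 2*(-2)*conj(-1) + 2*(0)*conj(sqrt(3)) + 6*(0)*conj(0) + 6*(0)*conj(0)]
      = (1/24)[(8) + (-8) + (0) + (-4) + (0) + (4) + (0) + (0) + (0)] = 0/24 = 0
Hence the multiplicities are chi_6: 1, chi_8: 1. Dimension check: dim(chi_7)*dim(chi_9) = 2*2 = 4 and sum (mult * dim) = 1*2 + 1*2 = 4.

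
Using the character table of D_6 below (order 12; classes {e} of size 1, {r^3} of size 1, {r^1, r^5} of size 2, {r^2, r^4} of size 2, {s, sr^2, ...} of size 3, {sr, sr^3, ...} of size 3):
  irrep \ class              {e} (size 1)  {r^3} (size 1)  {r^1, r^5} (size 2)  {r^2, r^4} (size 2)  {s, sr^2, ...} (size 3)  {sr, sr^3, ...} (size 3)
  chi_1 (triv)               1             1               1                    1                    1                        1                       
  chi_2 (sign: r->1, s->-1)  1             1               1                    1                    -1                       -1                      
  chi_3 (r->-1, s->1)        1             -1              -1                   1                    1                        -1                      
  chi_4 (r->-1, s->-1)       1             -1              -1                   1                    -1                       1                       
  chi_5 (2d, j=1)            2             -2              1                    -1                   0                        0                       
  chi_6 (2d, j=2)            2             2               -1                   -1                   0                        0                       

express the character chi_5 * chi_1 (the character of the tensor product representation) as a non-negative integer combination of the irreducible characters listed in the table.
chi_5 tensor chi_1 = chi_5 (all other irreducibles have multiplicity 0).

Why: The character of a tensor product is the pointwise product (chi_5 * chi_1)(C) = chi_5(C) * chi_1(C):
  {e}: (2)*(1), {r^3}: (-2)*(1), {r^1, r^5}: (1)*(1), {r^2, r^4}: (-1)*(1), {s, sr^2, ...}: (0)*(1), {sr, sr^3, ...}: (0)*(1)
so (chi_5 * chi_1) takes values
  {e} -> 2, {r^3} -> -2, {r^1, r^5} -> 1, {r^2, r^4} -> -1, {s, sr^2, ...} -> 0, {sr, sr^3, ...} -> 0.
Now take the inner product of this character with each irreducible chi from the table, <chi_5*chi_1, chi> = (1/12) sum_C |C| (chi_5*chi_1)(C) conj(chi(C)):
  <chi_5*chi_1, chi_1> = (1/12)[1*(2)*conj(1) + 1*(-2)*conj(1) + 2*(1)*conj(1) + 2*(-1)*conj(1) + 3*(0)*conj(1) + 3*(0)*conj(1)]
      = (1/12)[(2) + (-2) + (2) + (-2) + (0) + (0)] = 0/12 = 0
  <chi_5*chi_1, chi_2> = (1/12)[1*(2)*conj(1) + 1*(-2)*conj(1) + 2*(1)*conj(1) + 2*(-1)*conj(1) + 3*(0)*conj(-1) + 3*(0)*conj(-1)]
      = (1/12)[(2) + (-2) + (2) + (-2) + (0) + (0)] = 0/12 = 0
  <chi_5*chi_1, chi_3> = (1/12)[1*(2)*conj(1) + 1*(-2)*conj(-1) + 2*(1)*conj(-1) + 2*(-1)*conj(1) + 3*(0)*conj(1) + 3*(0)*conj(-1)]
      = (1/12)[(2) + (2) + (-2) + (-2) + (0) + (0)] = 0/12 = 0
  <chi_5*chi_1, chi_4> = (1/12)[1*(2)*conj(1) + 1*(-2)*conj(-1) + 2*(1)*conj(-1) + 2*(-1)*conj(1) + 3*(0)*conj(-1) + 3*(0)*conj(1)]
      = (1/12)[(2) + (2) + (-2) + (-2) + (0) + (0)] = 0/12 = 0
  <chi_5*chi_1, chi_5> = (1/12)[1*(2)*conj(2) + 1*(-2)*conj(-2) + 2*(1)*conj(1) + 2*(-1)*conj(-1) + 3*(0)*conj(0) + 3*(0)*conj(0)]
      = (1/12)[(4) + (4) + (2) + (2) + (0) + (0)] = 12/12 = 1
  <chi_5*chi_1, chi_6> = (1/12)[1*(2)*conj(2) + 1*(-2)*conj(2) + 2*(1)*conj(-1) + 2*(-1)*conj(-1) + 3*(0)*conj(0) + 3*(0)*conj(0)]
      = (1/12)[(4) + (-4) + (-2) + (2) + (0) + (0)] = 0/12 = 0
Hence the multiplicities are chi_5: 1. Dimension check: dim(chi_5)*dim(chi_1) = 2*1 = 2 and sum (mult * dim) = 1*2 = 2.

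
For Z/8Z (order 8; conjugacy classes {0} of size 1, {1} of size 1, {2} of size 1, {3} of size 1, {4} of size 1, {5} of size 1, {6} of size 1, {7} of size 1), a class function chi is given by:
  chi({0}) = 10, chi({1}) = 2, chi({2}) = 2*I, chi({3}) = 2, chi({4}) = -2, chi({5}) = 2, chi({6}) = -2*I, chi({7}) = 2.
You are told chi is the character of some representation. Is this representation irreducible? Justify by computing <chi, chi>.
Not irreducible (reducible): <chi, chi> = 16 > 1.

Explanation: <chi, chi> = (1/|G|) sum_C |C| * |chi(C)|^2 = (1/8)[1*|10|^2 + 1*|2|^2 + 1*|2*I|^2 + 1*|2|^2 + 1*|-2|^2 + 1*|2|^2 + 1*|-2*I|^2 + 1*|2|^2]
  = (1/8)[(100) + (4) + (4) + (4) + (4) + (4) + (4) + (4)] = 128/8 = 16.
(Exp terms are combined using exp(i*s)*conj(exp(i*t)) = exp(i*(s-t)), and sums of them are collapsed using the identity that for every m > 1 the m distinct m-th roots of unity sum to 0, e.g. 1 + exp(2*I*pi/3) + exp(-2*I*pi/3) = 0.)
A character is irreducible iff <chi, chi> = 1, so this representation is reducible.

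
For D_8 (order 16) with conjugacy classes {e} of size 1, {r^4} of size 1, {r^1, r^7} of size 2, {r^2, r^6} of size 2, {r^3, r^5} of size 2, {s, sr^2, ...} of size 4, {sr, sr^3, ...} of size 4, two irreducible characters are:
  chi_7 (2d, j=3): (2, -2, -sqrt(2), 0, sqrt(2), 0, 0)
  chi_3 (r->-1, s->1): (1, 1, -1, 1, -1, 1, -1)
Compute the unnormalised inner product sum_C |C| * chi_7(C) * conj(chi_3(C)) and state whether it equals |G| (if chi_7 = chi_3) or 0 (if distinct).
Sum = 0; so <chi_7, chi_3> = 0 (distinct irreducibles are orthogonal).

Solution. Compute term by term over conjugacy classes (|C| * chi_7(C) * conj(chi_3(C))):
  1*(2)*conj(1) + 1*(-2)*conj(1) + 2*(-sqrt(2))*conj(-1) + 2*(0)*conj(1) + 2*(sqrt(2))*conj(-1) + 4*(0)*conj(1) + 4*(0)*conj(-1)
  = (2) + (-2) + (2*sqrt(2)) + (0) + (-2*sqrt(2)) + (0) + (0)
  = 0.
Dividing by |G| = 16 gives 0/16 = 0, matching the row-orthogonality relation <chi_7, chi_3> = [chi_7 = chi_3].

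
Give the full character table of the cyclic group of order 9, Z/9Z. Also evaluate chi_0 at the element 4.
Character table of Z/9Z (irreps indexed chi_0,...,chi_8 with chi_k(m) = zeta_9^(k*m), zeta_9 = exp(2*pi*i/9)):
  irrep \ class  {0} (size 1)  {1} (size 1)    {2} (size 1)    {3} (size 1)    {4} (size 1)    {5} (size 1)    {6} (size 1)    {7} (size 1)    {8} (size 1)  
  chi_0          1             1               1               1               1               1               1               1               1             
  chi_1          1             exp(2*I*pi/9)   exp(4*I*pi/9)   exp(2*I*pi/3)   exp(8*I*pi/9)   exp(-8*I*pi/9)  exp(-2*I*pi/3)  exp(-4*I*pi/9)  exp(-2*I*pi/9)
  chi_2          1             exp(4*I*pi/9)   exp(8*I*pi/9)   exp(-2*I*pi/3)  exp(-2*I*pi/9)  exp(2*I*pi/9)   exp(2*I*pi/3)   exp(-8*I*pi/9)  exp(-4*I*pi/9)
  chi_3          1             exp(2*I*pi/3)   exp(-2*I*pi/3)  1               exp(2*I*pi/3)   exp(-2*I*pi/3)  1               exp(2*I*pi/3)   exp(-2*I*pi/3)
  chi_4          1             exp(8*I*pi/9)   exp(-2*I*pi/9)  exp(2*I*pi/3)   exp(-4*I*pi/9)  exp(4*I*pi/9)   exp(-2*I*pi/3)  exp(2*I*pi/9)   exp(-8*I*pi/9)
  chi_5          1             exp(-8*I*pi/9)  exp(2*I*pi/9)   exp(-2*I*pi/3)  exp(4*I*pi/9)   exp(-4*I*pi/9)  exp(2*I*pi/3)   exp(-2*I*pi/9)  exp(8*I*pi/9) 
  chi_6          1             exp(-2*I*pi/3)  exp(2*I*pi/3)   1               exp(-2*I*pi/3)  exp(2*I*pi/3)   1               exp(-2*I*pi/3)  exp(2*I*pi/3) 
  chi_7          1             exp(-4*I*pi/9)  exp(-8*I*pi/9)  exp(2*I*pi/3)   exp(2*I*pi/9)   exp(-2*I*pi/9)  exp(-2*I*pi/3)  exp(8*I*pi/9)   exp(4*I*pi/9) 
  chi_8          1             exp(-2*I*pi/9)  exp(-4*I*pi/9)  exp(-2*I*pi/3)  exp(-8*I*pi/9)  exp(8*I*pi/9)   exp(2*I*pi/3)   exp(4*I*pi/9)   exp(2*I*pi/9) 

Spot check: chi_0(4) = zeta_9^(0*4) = zeta_9^0 = 1.

Details: Z/9Z is abelian, so all 9 irreducible complex representations are 1-dimensional. They are given by chi_k(m) = zeta_9^(k*m) for k = 0,...,8. Row orthogonality: sum_m chi_k(m) conj(chi_l(m)) = 9 * [k = l].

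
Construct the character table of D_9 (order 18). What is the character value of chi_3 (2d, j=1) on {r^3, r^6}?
Conjugacy classes: {e} of size 1, {r^1, r^8} of size 2, {r^2, r^7} of size 2, {r^3, r^6} of size 2, {r^4, r^5} of size 2, {s, sr, ..., sr^8} of size 9.
Character table:
  irrep \ class              {e} (size 1)  {r^1, r^8} (size 2)  {r^2, r^7} (size 2)  {r^3, r^6} (size 2)  {r^4, r^5} (size 2)  {s, sr, ..., sr^8} (size 9)
  chi_1 (triv)               1             1                    1                    1                    1                    1                          
  chi_2 (sign: r->1, s->-1)  1             1                    1                    1                    1                    -1                         
  chi_3 (2d, j=1)            2             2*cos(2*pi/9)        2*cos(4*pi/9)        -1                   -2*cos(pi/9)         0                          
  chi_4 (2d, j=2)            2             2*cos(4*pi/9)        -2*cos(pi/9)         -1                   2*cos(2*pi/9)        0                          
  chi_5 (2d, j=3)            2             -1                   -1                   2                    -1                   0                          
  chi_6 (2d, j=4)            2             -2*cos(pi/9)         2*cos(2*pi/9)        -1                   2*cos(4*pi/9)        0                          

Spot check: chi_3 (2d, j=1) on {r^3, r^6} = -1.

D_9 has order 2*9 = 18 with 6 conjugacy classes, hence 6 irreducibles. Sum of squared dims 1 + 1 + 4 + 4 + 4 + 4 = 18 = |G|. Linear characters come from the abelianisation; the 2-dimensional irreps have character r^k -> 2*cos(2*pi*j*k/9), reflections -> 0.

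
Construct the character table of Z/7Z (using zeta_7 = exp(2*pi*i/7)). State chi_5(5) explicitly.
Character table of Z/7Z (irreps indexed chi_0,...,chi_6 with chi_k(m) = zeta_7^(k*m), zeta_7 = exp(2*pi*i/7)):
  irrep \ class  {0} (size 1)  {1} (size 1)    {2} (size 1)    {3} (size 1)    {4} (size 1)    {5} (size 1)    {6} (size 1)  
  chi_0          1             1               1               1               1               1               1             
  chi_1          1             exp(2*I*pi/7)   exp(4*I*pi/7)   exp(6*I*pi/7)   exp(-6*I*pi/7)  exp(-4*I*pi/7)  exp(-2*I*pi/7)
  chi_2          1             exp(4*I*pi/7)   exp(-6*I*pi/7)  exp(-2*I*pi/7)  exp(2*I*pi/7)   exp(6*I*pi/7)   exp(-4*I*pi/7)
  chi_3          1             exp(6*I*pi/7)   exp(-2*I*pi/7)  exp(4*I*pi/7)   exp(-4*I*pi/7)  exp(2*I*pi/7)   exp(-6*I*pi/7)
  chi_4          1             exp(-6*I*pi/7)  exp(2*I*pi/7)   exp(-4*I*pi/7)  exp(4*I*pi/7)   exp(-2*I*pi/7)  exp(6*I*pi/7) 
  chi_5          1             exp(-4*I*pi/7)  exp(6*I*pi/7)   exp(2*I*pi/7)   exp(-2*I*pi/7)  exp(-6*I*pi/7)  exp(4*I*pi/7) 
  chi_6          1             exp(-2*I*pi/7)  exp(-4*I*pi/7)  exp(-6*I*pi/7)  exp(6*I*pi/7)   exp(4*I*pi/7)   exp(2*I*pi/7) 

Spot check: chi_5(5) = zeta_7^(5*5) = zeta_7^25 = exp(-6*I*pi/7).

Z/7Z is abelian, so all 7 irreducible complex representations are 1-dimensional. They are given by chi_k(m) = zeta_7^(k*m) for k = 0,...,6. Row orthogonality: sum_m chi_k(m) conj(chi_l(m)) = 7 * [k = l].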